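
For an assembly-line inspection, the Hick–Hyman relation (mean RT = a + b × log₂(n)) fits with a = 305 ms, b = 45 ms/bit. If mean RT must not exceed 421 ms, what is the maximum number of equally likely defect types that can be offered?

Set 305 + 45·log₂ n ≤ 421 → log₂ n ≤ (421 − 305)/45 = 2.5778.
So n ≤ 2^2.5778 = 5.970; the largest integer n is 5.

5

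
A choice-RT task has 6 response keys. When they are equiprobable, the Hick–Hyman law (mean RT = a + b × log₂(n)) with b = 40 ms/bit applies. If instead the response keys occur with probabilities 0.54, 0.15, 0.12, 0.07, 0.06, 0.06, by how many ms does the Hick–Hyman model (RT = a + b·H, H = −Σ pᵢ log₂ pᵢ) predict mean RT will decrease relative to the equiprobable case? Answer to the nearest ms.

23 ms

The RT saving is b·ΔH. Equiprobable H₀ = log₂(6) = 2.5850 bits; with the given probabilities H = 2.0133 bits.
b·(H₀ − H) = 40 × (2.5850 − 2.0133) = 22.87 ms.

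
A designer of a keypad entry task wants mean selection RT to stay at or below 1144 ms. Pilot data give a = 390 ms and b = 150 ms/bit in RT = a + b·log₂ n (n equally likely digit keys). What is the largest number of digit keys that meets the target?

32

Information budget: (1144 − 390)/150 = 5.0267 bits, so n ≤ 2^5.0267 = 32.597 → at most 32.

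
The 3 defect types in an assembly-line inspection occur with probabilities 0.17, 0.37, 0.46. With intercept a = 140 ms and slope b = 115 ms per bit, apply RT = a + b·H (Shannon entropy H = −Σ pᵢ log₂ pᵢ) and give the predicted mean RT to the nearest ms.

H = 0.17·log₂(1/0.17) + 0.37·log₂(1/0.37) + 0.46·log₂(1/0.46) = 1.4807 bits.
RT = 140 + 115 × 1.4807 = 310.27 ms.

310 ms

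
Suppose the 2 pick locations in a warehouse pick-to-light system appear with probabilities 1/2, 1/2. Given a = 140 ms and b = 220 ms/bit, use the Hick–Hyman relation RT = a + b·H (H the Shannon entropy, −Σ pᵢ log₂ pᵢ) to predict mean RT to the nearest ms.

360 ms

H = −Σ pᵢ log₂ pᵢ = 0.5·1 + 0.5·1 = 1.000 bits.
RT = 140 + 220 × 1.000 = 360.00 ms.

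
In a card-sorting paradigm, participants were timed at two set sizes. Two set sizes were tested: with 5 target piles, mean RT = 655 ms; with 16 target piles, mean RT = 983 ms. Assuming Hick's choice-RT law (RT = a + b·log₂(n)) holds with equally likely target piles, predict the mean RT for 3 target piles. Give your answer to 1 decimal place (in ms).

With log₂ n on the abscissa the relation is linear; from the two conditions:
  b = (983 − 655) / (log₂ 16 − log₂ 5) = 328 / (4 − 2.3219) = 195.462 ms/bit
  a = 655 − 195.462 × 2.3219 = 201.150 ms
Then RT(3) = 201.150 + 195.462 × log₂ 3 = 201.150 + 195.462 × 1.5850 ≈ 510.951 ms.

511.0 ms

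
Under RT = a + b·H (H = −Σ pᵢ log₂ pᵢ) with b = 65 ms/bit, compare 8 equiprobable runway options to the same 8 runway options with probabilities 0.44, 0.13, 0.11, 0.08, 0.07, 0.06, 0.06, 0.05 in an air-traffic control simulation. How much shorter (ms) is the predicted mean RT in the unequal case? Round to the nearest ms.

The RT saving is b·ΔH. Equiprobable H₀ = log₂(8) = 3.0000 bits; with the given probabilities H = 2.5173 bits.
b·(H₀ − H) = 65 × (3.0000 − 2.5173) = 31.38 ms.

31 ms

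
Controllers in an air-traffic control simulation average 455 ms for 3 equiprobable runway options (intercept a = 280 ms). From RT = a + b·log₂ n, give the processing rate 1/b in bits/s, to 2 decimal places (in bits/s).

9.06 bits/s

b = (455 − 280)/log₂ 3 = 175/1.5850 = 110.413 ms per bit = 0.11041 s/bit; the reciprocal is 9.057 bits/s.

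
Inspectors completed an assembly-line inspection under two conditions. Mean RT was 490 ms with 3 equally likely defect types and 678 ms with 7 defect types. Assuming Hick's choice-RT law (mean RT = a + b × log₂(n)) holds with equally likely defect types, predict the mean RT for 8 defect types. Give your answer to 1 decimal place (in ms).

RT is linear in log₂ n, so two points fix the line:
  b = (678 − 490) / (log₂ 7 − log₂ 3) = 188 / (2.8074 − 1.5850) = 153.797 ms/bit
  a = 490 − 153.797 × 1.5850 = 246.238 ms
Then RT(8) = 246.238 + 153.797 × log₂ 8 = 246.238 + 153.797 × 3 ≈ 707.628 ms.

707.6 ms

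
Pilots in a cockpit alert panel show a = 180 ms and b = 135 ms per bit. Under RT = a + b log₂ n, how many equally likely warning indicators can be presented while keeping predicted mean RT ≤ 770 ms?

135·log₂ n ≤ 770 − 180 = 590, giving log₂ n ≤ 4.3704 and n ≤ 20.683. The largest whole number is 20.

20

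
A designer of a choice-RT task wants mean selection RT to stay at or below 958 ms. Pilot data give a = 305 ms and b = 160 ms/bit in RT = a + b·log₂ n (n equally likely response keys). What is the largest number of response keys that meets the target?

Set 305 + 160·log₂ n ≤ 958 → log₂ n ≤ (958 − 305)/160 = 4.0812.
So n ≤ 2^4.0812 = 16.927; the largest integer n is 16.

16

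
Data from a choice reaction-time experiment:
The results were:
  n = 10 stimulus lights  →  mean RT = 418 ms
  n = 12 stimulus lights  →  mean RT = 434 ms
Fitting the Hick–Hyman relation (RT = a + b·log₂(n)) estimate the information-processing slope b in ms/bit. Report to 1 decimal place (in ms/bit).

60.8 ms/bit

The slope on a log₂ axis is (434 − 418) / (3.5850 − 3.3219) = 60.829 ms/bit.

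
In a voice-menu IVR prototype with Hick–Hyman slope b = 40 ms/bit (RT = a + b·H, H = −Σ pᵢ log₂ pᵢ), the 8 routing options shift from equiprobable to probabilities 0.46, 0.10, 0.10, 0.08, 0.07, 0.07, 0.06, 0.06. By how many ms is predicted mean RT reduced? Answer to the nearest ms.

The RT saving is b·ΔH. Equiprobable H₀ = log₂(8) = 3.0000 bits; with the given probabilities H = 2.4954 bits.
b·(H₀ − H) = 40 × (3.0000 − 2.4954) = 20.18 ms.

20 ms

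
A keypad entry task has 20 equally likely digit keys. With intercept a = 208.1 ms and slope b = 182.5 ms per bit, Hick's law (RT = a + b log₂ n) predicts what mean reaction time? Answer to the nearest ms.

997 ms

log₂(20) = 4.3219 bits, so RT = 208.1 + 182.5 × 4.3219 ≈ 996.852 ms.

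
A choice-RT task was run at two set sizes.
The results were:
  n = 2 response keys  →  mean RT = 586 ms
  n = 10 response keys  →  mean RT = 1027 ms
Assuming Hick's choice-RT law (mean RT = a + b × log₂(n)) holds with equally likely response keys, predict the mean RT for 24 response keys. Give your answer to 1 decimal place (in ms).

Fit slope and intercept:
  b = (1027 − 586) / (log₂ 10 − log₂ 2) = 441 / (3.3219 − 1) = 189.928 ms/bit
  a = 586 − 189.928 × 1 = 396.072 ms
Then RT(24) = 396.072 + 189.928 × log₂ 24 = 396.072 + 189.928 × 4.5850 ≈ 1266.886 ms.

1266.9 ms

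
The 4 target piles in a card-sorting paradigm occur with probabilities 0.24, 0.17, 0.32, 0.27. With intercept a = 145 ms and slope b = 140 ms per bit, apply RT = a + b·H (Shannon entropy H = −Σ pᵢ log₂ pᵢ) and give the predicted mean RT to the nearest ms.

420 ms

Entropy contributions −pᵢ log₂ pᵢ: 0.4941, 0.4346, 0.5260, 0.5100; sum H = 1.9648 bits.
RT = a + bH = 145 + 140·1.9648 = 420.07 ms.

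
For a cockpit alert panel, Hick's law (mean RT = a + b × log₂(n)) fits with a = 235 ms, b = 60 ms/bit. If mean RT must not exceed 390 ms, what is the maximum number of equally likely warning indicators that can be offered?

60·log₂ n ≤ 390 − 235 = 155, giving log₂ n ≤ 2.5833 and n ≤ 5.993. The largest whole number is 5.

5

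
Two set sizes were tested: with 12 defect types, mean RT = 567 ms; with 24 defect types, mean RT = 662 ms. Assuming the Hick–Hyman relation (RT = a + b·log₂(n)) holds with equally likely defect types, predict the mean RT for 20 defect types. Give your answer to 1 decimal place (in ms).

637.0 ms

Solve the two-equation system in a and b:
  b = (662 − 567) / (log₂ 24 − log₂ 12) = 95 / (4.5850 − 3.5850) = 95.000 ms/bit
  a = 567 − 95.000 × 3.5850 = 226.429 ms
Then RT(20) = 226.429 + 95.000 × log₂ 20 = 226.429 + 95.000 × 4.3219 ≈ 637.012 ms.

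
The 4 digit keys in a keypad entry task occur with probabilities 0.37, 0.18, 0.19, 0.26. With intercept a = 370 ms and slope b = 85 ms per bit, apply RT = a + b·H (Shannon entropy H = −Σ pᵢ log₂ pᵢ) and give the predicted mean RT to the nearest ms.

Entropy contributions −pᵢ log₂ pᵢ: 0.5307, 0.4453, 0.4552, 0.5053; sum H = 1.9366 bits.
RT = a + bH = 370 + 85·1.9366 = 534.61 ms.

535 ms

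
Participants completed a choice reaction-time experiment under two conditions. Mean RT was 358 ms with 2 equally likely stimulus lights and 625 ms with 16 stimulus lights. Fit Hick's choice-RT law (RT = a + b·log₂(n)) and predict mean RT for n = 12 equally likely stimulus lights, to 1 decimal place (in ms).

588.1 ms

Fit slope and intercept:
  b = (625 − 358) / (log₂ 16 − log₂ 2) = 267 / (4 − 1) = 89.000 ms/bit
  a = 358 − 89.000 × 1 = 269.000 ms
Then RT(12) = 269.000 + 89.000 × log₂ 12 = 269.000 + 89.000 × 3.5850 ≈ 588.062 ms.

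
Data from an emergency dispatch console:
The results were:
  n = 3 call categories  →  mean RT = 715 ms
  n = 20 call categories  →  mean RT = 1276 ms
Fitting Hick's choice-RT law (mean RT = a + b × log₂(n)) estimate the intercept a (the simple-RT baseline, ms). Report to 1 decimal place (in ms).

390.1 ms

The slope on a log₂ axis is (1276 − 715) / (4.3219 − 1.5850) = 204.972 ms/bit.
Intercept: a = 715 − 204.972·log₂(3) = 390.128 ms.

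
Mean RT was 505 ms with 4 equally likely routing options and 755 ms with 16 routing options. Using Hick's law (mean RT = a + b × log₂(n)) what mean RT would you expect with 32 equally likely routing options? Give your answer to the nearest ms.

RT is linear in log₂ n, so two points fix the line:
  b = (755 − 505) / (log₂ 16 − log₂ 4) = 250 / (4 − 2) = 125 ms/bit
  a = 505 − 125 × 2 = 255 ms
Then RT(32) = 255 + 125 × log₂ 32 = 255 + 125 × 5 ≈ 880.000 ms.

880 ms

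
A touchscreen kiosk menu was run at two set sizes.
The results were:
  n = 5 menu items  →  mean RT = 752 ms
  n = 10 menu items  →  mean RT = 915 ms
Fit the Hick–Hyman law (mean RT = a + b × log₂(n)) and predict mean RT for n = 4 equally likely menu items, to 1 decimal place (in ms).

With log₂ n on the abscissa the relation is linear; from the two conditions:
  b = (915 − 752) / (log₂ 10 − log₂ 5) = 163 / (3.3219 − 2.3219) = 163.000 ms/bit
  a = 752 − 163.000 × 2.3219 = 373.526 ms
Then RT(4) = 373.526 + 163.000 × log₂ 4 = 373.526 + 163.000 × 2 ≈ 699.526 ms.

699.5 ms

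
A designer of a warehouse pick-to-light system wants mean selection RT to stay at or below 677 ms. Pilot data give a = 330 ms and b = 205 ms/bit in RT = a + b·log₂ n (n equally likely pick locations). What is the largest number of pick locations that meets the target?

3

205·log₂ n ≤ 677 − 330 = 347, giving log₂ n ≤ 1.6927 and n ≤ 3.233. The largest whole number is 3.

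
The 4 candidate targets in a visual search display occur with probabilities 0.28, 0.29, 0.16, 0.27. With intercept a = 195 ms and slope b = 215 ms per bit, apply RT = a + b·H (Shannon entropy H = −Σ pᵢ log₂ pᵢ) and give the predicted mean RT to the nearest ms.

618 ms

Entropy contributions −pᵢ log₂ pᵢ: 0.5142, 0.5179, 0.4230, 0.5100; sum H = 1.9652 bits.
RT = a + bH = 195 + 215·1.9652 = 617.51 ms.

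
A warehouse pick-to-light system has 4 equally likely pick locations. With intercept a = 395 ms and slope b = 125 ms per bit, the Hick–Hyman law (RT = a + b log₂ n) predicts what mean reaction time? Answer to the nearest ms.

645 ms

log₂(4) = 2 bits, so RT = 395 + 125 × 2 ≈ 645.000 ms.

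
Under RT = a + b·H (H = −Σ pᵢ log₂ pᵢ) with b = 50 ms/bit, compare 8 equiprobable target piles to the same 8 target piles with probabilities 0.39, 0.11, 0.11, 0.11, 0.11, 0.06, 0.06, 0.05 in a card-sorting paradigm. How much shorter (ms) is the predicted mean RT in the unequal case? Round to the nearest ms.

The RT saving is b·ΔH. Equiprobable H₀ = log₂(8) = 3.0000 bits; with the given probabilities H = 2.6341 bits.
b·(H₀ − H) = 50 × (3.0000 − 2.6341) = 18.29 ms.

18 ms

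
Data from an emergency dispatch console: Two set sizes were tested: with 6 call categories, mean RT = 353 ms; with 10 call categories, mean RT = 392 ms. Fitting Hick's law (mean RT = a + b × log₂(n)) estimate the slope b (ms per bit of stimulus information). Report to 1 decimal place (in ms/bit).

52.9 ms/bit

Slope: b = (392 − 353) / (log₂ 10 − log₂ 6) = 39/0.7370 = 52.920 ms/bit.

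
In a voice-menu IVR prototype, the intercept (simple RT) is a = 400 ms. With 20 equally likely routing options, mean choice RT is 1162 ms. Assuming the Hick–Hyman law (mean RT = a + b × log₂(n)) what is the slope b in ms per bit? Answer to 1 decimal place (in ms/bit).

176.3 ms/bit

20 alternatives carry log₂ 20 = 4.3219 bits; the choice cost is 1162 − 400 = 762 ms, so b = 762/4.3219 = 176.310 ms/bit.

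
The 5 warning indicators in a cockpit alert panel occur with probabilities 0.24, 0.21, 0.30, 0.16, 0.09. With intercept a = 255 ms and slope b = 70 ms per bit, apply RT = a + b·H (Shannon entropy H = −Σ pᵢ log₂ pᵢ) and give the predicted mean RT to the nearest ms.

Entropy contributions −pᵢ log₂ pᵢ: 0.4941, 0.4728, 0.5211, 0.4230, 0.3127; sum H = 2.2237 bits.
RT = a + bH = 255 + 70·2.2237 = 410.66 ms.

411 ms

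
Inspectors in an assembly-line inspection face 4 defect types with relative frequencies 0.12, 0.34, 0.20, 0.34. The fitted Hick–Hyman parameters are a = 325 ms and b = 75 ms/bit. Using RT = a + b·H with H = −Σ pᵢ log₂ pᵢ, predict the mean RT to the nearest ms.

H = 0.12·log₂(1/0.12) + 0.34·log₂(1/0.34) + 0.20·log₂(1/0.20) + 0.34·log₂(1/0.34) = 1.8898 bits.
RT = 325 + 75 × 1.8898 = 466.74 ms.

467 ms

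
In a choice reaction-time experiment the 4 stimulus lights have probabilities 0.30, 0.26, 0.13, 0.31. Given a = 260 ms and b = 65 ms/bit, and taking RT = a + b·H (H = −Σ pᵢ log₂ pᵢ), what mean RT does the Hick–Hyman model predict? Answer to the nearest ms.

386 ms

Entropy contributions −pᵢ log₂ pᵢ: 0.5211, 0.5053, 0.3826, 0.5238; sum H = 1.9328 bits.
RT = a + bH = 260 + 65·1.9328 = 385.63 ms.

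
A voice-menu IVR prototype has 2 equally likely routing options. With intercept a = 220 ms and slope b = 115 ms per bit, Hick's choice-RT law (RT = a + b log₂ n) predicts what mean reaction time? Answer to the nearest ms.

335 ms

log₂(2) = 1 bits, so RT = 220 + 115 × 1 ≈ 335.000 ms.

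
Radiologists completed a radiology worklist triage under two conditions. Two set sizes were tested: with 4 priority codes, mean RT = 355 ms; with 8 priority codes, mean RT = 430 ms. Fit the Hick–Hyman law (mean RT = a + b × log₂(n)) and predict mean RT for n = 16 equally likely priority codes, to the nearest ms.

Fit slope and intercept:
  b = (430 − 355) / (log₂ 8 − log₂ 4) = 75 / (3 − 2) = 75 ms/bit
  a = 355 − 75 × 2 = 205 ms
Then RT(16) = 205 + 75 × log₂ 16 = 205 + 75 × 4 ≈ 505.000 ms.

505 ms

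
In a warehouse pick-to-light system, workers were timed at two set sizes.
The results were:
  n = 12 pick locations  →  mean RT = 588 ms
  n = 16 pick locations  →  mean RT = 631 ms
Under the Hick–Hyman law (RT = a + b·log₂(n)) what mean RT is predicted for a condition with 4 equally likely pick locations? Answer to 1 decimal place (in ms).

Solve the two-equation system in a and b:
  b = (631 − 588) / (log₂ 16 − log₂ 12) = 43 / (4 − 3.5850) = 103.605 ms/bit
  a = 588 − 103.605 × 3.5850 = 216.580 ms
Then RT(4) = 216.580 + 103.605 × log₂ 4 = 216.580 + 103.605 × 2 ≈ 423.790 ms.

423.8 ms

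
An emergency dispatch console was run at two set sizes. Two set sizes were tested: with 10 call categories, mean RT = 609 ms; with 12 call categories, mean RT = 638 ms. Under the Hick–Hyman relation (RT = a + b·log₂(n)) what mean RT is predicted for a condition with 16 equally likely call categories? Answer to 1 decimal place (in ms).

683.8 ms

RT is linear in log₂ n, so two points fix the line:
  b = (638 − 609) / (log₂ 12 − log₂ 10) = 29 / (3.5850 − 3.3219) = 110.252 ms/bit
  a = 609 − 110.252 × 3.3219 = 242.752 ms
Then RT(16) = 242.752 + 110.252 × log₂ 16 = 242.752 + 110.252 × 4 ≈ 683.759 ms.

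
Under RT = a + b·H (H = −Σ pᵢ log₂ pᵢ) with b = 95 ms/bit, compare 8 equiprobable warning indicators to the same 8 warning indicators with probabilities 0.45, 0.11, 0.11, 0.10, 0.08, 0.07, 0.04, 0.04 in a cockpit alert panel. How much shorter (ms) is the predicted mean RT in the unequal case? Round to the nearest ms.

Equiprobable entropy H₀ = log₂ 8 = 3.0000 bits.
Skewed entropy H = −Σ pᵢ log₂ pᵢ = 2.4827 bits.
ΔRT = b·(H₀ − H) = 95 × 0.5173 = 49.14 ms.

49 ms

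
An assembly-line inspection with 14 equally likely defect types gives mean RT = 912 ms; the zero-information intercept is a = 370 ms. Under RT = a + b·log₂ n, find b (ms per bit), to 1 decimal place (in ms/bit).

142.4 ms/bit

b = (912 − 370) / log₂(14) = 542 / 3.8074 = 142.356 ms/bit.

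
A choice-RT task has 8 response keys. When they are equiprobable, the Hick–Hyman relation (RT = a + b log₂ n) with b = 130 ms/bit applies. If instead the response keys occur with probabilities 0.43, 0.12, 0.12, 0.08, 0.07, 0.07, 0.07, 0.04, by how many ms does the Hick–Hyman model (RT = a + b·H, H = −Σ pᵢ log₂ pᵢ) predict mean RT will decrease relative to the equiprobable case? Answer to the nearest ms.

The RT saving is b·ΔH. Equiprobable H₀ = log₂(8) = 3.0000 bits; with the given probabilities H = 2.5406 bits.
b·(H₀ − H) = 130 × (3.0000 − 2.5406) = 59.72 ms.

60 ms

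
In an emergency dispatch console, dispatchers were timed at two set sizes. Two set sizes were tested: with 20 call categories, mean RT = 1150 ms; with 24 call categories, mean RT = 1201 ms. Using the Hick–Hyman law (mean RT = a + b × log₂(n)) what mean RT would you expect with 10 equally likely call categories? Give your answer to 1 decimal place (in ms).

956.1 ms

With log₂ n on the abscissa the relation is linear; from the two conditions:
  b = (1201 − 1150) / (log₂ 24 − log₂ 20) = 51 / (4.5850 − 4.3219) = 193.891 ms/bit
  a = 1150 − 193.891 × 4.3219 = 312.017 ms
Then RT(10) = 312.017 + 193.891 × log₂ 10 = 312.017 + 193.891 × 3.3219 ≈ 956.109 ms.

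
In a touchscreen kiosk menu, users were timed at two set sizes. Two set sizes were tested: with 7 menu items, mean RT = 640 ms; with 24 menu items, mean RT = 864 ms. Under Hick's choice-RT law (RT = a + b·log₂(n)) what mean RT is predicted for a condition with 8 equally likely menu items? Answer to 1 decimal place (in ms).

With log₂ n on the abscissa the relation is linear; from the two conditions:
  b = (864 − 640) / (log₂ 24 − log₂ 7) = 224 / (4.5850 − 2.8074) = 126.012 ms/bit
  a = 640 − 126.012 × 2.8074 = 286.239 ms
Then RT(8) = 286.239 + 126.012 × log₂ 8 = 286.239 + 126.012 × 3 ≈ 664.276 ms.

664.3 ms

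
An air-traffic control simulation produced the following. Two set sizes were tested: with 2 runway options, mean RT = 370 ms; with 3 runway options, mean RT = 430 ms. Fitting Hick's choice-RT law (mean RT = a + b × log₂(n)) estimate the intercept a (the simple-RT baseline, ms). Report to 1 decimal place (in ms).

267.4 ms

Slope: b = (430 − 370) / (log₂ 3 − log₂ 2) = 60/0.5850 = 102.571 ms/bit.
a = RT₁ − b·log₂ n₁ = 370 − 102.571 × 1 = 267.429 ms.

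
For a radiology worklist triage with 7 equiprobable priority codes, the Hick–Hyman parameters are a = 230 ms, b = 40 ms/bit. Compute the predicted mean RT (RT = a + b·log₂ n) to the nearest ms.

342 ms

log₂(7) = 2.8074 bits, so RT = 230 + 40 × 2.8074 ≈ 342.294 ms.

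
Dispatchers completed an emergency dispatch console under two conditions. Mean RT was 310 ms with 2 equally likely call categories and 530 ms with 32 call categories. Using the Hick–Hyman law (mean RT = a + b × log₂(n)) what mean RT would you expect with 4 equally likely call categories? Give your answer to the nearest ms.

Fit slope and intercept:
  b = (530 − 310) / (log₂ 32 − log₂ 2) = 220 / (5 − 1) = 55 ms/bit
  a = 310 − 55 × 1 = 255 ms
Then RT(4) = 255 + 55 × log₂ 4 = 255 + 55 × 2 ≈ 365.000 ms.

365 ms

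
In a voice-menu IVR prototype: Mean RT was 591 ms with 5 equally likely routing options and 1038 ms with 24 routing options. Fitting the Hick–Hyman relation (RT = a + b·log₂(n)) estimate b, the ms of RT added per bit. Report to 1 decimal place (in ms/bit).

197.5 ms/bit

b = (RT₂ − RT₁)/(log₂ n₂ − log₂ n₁) = (1038 − 591)/(4.5850 − 2.3219) = 197.522 ms/bit.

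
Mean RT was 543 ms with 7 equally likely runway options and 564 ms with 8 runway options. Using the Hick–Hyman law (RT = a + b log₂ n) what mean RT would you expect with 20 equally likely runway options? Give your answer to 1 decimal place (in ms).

708.1 ms

Solve the two-equation system in a and b:
  b = (564 − 543) / (log₂ 8 − log₂ 7) = 21 / (3 − 2.8074) = 109.009 ms/bit
  a = 543 − 109.009 × 2.8074 = 236.974 ms
Then RT(20) = 236.974 + 109.009 × log₂ 20 = 236.974 + 109.009 × 4.3219 ≈ 708.102 ms.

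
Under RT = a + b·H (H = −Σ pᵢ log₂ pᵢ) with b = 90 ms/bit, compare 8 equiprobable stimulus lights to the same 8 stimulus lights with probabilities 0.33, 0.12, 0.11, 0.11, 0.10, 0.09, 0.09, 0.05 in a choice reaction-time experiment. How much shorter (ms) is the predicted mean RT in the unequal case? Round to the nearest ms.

Equiprobable entropy H₀ = log₂ 8 = 3.0000 bits.
Skewed entropy H = −Σ pᵢ log₂ pᵢ = 2.7691 bits.
ΔRT = b·(H₀ − H) = 90 × 0.2309 = 20.78 ms.

21 ms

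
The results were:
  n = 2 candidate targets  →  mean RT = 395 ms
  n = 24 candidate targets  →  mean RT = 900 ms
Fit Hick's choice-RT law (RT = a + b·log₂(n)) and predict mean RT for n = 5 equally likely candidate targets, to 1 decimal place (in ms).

Solve the two-equation system in a and b:
  b = (900 − 395) / (log₂ 24 − log₂ 2) = 505 / (4.5850 − 1) = 140.866 ms/bit
  a = 395 − 140.866 × 1 = 254.134 ms
Then RT(5) = 254.134 + 140.866 × log₂ 5 = 254.134 + 140.866 × 2.3219 ≈ 581.215 ms.

581.2 ms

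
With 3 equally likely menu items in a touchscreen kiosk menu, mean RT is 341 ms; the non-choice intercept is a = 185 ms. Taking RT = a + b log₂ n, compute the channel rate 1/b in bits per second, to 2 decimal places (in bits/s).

10.16 bits/s

Choice component = 341 − 185 = 156 ms over log₂(3) = 1.5850 bits.
b = 156 / 1.5850 = 98.425 ms/bit, so 1/b = 10.160 bits/s.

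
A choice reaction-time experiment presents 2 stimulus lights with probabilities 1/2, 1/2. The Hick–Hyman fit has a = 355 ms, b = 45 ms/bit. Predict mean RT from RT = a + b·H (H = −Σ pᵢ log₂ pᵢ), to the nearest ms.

H = −Σ pᵢ log₂ pᵢ = 0.5·1 + 0.5·1 = 1.000 bits.
RT = 355 + 45 × 1.000 = 400.00 ms.

400 ms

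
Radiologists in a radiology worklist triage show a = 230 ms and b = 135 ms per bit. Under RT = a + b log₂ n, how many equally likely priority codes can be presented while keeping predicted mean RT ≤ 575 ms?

Information budget: (575 − 230)/135 = 2.5556 bits, so n ≤ 2^2.5556 = 5.879 → at most 5.

5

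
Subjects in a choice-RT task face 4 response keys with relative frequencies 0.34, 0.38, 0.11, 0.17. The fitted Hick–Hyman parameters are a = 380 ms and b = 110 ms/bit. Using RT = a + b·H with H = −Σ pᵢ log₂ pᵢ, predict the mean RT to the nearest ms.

583 ms

Entropy contributions −pᵢ log₂ pᵢ: 0.5292, 0.5305, 0.3503, 0.4346; sum H = 1.8445 bits.
RT = a + bH = 380 + 110·1.8445 = 582.90 ms.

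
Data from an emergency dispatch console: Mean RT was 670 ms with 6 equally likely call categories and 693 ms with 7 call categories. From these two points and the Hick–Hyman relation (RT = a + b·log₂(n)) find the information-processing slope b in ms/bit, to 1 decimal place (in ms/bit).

Slope: b = (693 − 670) / (log₂ 7 − log₂ 6) = 23/0.2224 = 103.421 ms/bit.

103.4 ms/bit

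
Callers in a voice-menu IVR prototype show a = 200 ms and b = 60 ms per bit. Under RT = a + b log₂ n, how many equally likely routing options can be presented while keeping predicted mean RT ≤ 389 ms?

60·log₂ n ≤ 389 − 200 = 189, giving log₂ n ≤ 3.1500 and n ≤ 8.877. The largest whole number is 8.

8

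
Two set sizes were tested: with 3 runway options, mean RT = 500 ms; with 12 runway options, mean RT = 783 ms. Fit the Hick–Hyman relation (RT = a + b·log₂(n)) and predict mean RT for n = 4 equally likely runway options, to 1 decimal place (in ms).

558.7 ms

With log₂ n on the abscissa the relation is linear; from the two conditions:
  b = (783 − 500) / (log₂ 12 − log₂ 3) = 283 / (3.5850 − 1.5850) = 141.500 ms/bit
  a = 500 − 141.500 × 1.5850 = 275.728 ms
Then RT(4) = 275.728 + 141.500 × log₂ 4 = 275.728 + 141.500 × 2 ≈ 558.728 ms.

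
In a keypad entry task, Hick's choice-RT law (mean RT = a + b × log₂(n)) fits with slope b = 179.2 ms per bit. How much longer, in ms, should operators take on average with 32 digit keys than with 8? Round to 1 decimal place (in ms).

ΔRT = (a + b log₂ n₂) − (a + b log₂ n₁) = b·(log₂ n₂ − log₂ n₁).
log₂(32) − log₂(8) = log₂(32/8) = log₂(4) = 2.
ΔRT = 179.2 × 2.0000 = 358.400 ms.

358.4 ms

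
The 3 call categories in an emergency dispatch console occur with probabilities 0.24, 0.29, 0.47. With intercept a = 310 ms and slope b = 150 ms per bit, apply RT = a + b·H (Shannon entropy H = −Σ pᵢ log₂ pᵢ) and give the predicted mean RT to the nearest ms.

Entropy contributions −pᵢ log₂ pᵢ: 0.4941, 0.5179, 0.5120; sum H = 1.5240 bits.
RT = a + bH = 310 + 150·1.5240 = 538.60 ms.

539 ms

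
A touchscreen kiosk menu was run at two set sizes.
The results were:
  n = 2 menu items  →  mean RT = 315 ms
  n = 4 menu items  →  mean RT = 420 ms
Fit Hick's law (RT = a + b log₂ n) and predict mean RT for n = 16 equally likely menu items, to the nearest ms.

630 ms

With log₂ n on the abscissa the relation is linear; from the two conditions:
  b = (420 − 315) / (log₂ 4 − log₂ 2) = 105 / (2 − 1) = 105 ms/bit
  a = 315 − 105 × 1 = 210 ms
Then RT(16) = 210 + 105 × log₂ 16 = 210 + 105 × 4 ≈ 630.000 ms.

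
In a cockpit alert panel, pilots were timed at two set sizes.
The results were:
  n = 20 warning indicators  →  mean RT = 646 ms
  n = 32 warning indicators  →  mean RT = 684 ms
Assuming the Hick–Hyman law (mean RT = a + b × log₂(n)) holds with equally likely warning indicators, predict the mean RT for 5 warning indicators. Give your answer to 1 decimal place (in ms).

533.9 ms

With log₂ n on the abscissa the relation is linear; from the two conditions:
  b = (684 − 646) / (log₂ 32 − log₂ 20) = 38 / (5 − 4.3219) = 56.041 ms/bit
  a = 646 − 56.041 × 4.3219 = 403.794 ms
Then RT(5) = 403.794 + 56.041 × log₂ 5 = 403.794 + 56.041 × 2.3219 ≈ 533.917 ms.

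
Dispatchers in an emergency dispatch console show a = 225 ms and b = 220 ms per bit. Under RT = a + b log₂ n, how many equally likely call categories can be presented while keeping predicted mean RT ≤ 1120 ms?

16

Information budget: (1120 − 225)/220 = 4.0682 bits, so n ≤ 2^4.0682 = 16.774 → at most 16.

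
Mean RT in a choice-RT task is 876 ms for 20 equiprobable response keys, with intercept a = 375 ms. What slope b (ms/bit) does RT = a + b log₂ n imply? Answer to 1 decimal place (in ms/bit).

115.9 ms/bit

b = (876 − 375) / log₂(20) = 501 / 4.3219 = 115.920 ms/bit.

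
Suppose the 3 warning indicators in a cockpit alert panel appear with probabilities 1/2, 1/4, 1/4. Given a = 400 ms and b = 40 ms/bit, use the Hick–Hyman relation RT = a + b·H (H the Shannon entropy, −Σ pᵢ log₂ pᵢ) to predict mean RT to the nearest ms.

H = −Σ pᵢ log₂ pᵢ = 0.5·1 + 0.25·2 + 0.25·2 = 1.500 bits.
RT = 400 + 40 × 1.500 = 460.00 ms.

460 ms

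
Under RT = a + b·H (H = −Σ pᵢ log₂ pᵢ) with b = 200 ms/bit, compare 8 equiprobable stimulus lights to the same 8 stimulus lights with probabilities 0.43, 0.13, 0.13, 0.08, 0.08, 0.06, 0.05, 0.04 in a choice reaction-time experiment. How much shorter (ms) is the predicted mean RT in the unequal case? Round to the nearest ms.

97 ms

Equiprobable entropy H₀ = log₂ 8 = 3.0000 bits.
Skewed entropy H = −Σ pᵢ log₂ pᵢ = 2.5173 bits.
ΔRT = b·(H₀ − H) = 200 × 0.4827 = 96.55 ms.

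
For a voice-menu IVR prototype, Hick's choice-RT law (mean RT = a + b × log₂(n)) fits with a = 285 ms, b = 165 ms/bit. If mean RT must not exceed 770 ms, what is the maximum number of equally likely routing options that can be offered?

165·log₂ n ≤ 770 − 285 = 485, giving log₂ n ≤ 2.9394 and n ≤ 7.671. The largest whole number is 7.

7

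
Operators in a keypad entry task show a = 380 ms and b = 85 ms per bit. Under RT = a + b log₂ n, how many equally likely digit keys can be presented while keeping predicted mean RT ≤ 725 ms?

Set 380 + 85·log₂ n ≤ 725 → log₂ n ≤ (725 − 380)/85 = 4.0588.
So n ≤ 2^4.0588 = 16.666; the largest integer n is 16.

16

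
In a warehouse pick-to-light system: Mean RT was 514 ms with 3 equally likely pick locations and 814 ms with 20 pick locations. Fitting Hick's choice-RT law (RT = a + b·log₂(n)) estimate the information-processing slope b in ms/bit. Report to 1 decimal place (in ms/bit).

109.6 ms/bit

b = (RT₂ − RT₁)/(log₂ n₂ − log₂ n₁) = (814 − 514)/(4.3219 − 1.5850) = 109.610 ms/bit.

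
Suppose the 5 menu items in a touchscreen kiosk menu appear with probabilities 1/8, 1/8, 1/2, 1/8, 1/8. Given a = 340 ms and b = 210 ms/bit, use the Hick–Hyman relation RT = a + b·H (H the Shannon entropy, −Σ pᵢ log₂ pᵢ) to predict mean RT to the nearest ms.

H = −Σ pᵢ log₂ pᵢ = 0.125·3 + 0.125·3 + 0.5·1 + 0.125·3 + 0.125·3 = 2.000 bits.
RT = 340 + 210 × 2.000 = 760.00 ms.

760 ms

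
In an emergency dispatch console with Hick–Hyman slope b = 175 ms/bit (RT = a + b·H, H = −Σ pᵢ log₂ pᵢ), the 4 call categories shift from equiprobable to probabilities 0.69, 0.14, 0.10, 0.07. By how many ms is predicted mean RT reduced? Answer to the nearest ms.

Equiprobable entropy H₀ = log₂ 4 = 2.0000 bits.
Skewed entropy H = −Σ pᵢ log₂ pᵢ = 1.3672 bits.
ΔRT = b·(H₀ − H) = 175 × 0.6328 = 110.73 ms.

111 ms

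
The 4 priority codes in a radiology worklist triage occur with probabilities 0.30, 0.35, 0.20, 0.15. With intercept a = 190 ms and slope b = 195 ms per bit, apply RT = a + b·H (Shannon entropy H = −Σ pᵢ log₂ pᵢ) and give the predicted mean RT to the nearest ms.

566 ms

H = 0.30·log₂(1/0.30) + 0.35·log₂(1/0.35) + 0.20·log₂(1/0.20) + 0.15·log₂(1/0.15) = 1.9261 bits.
RT = 190 + 195 × 1.9261 = 565.59 ms.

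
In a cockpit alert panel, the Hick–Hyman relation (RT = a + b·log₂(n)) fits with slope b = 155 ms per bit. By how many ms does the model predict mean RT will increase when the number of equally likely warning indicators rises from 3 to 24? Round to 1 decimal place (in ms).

465.0 ms

The intercept a cancels: ΔRT = b·(log₂ n₂ − log₂ n₁) = b·log₂(n₂/n₁).
log₂(24) − log₂(3) = log₂(24/3) = log₂(8) = 3.
ΔRT = 155 × 3.0000 = 465.000 ms.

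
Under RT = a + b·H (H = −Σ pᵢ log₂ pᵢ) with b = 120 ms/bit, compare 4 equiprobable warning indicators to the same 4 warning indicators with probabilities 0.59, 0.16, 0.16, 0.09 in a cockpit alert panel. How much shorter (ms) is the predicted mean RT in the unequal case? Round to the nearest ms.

47 ms

Equiprobable entropy H₀ = log₂ 4 = 2.0000 bits.
Skewed entropy H = −Σ pᵢ log₂ pᵢ = 1.6078 bits.
ΔRT = b·(H₀ − H) = 120 × 0.3922 = 47.06 ms.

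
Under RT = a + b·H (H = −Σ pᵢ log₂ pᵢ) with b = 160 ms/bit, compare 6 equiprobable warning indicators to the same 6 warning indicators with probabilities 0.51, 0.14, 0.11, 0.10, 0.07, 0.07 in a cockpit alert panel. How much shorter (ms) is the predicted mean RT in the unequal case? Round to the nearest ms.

The RT saving is b·ΔH. Equiprobable H₀ = log₂(6) = 2.5850 bits; with the given probabilities H = 2.1121 bits.
b·(H₀ − H) = 160 × (2.5850 − 2.1121) = 75.65 ms.

76 ms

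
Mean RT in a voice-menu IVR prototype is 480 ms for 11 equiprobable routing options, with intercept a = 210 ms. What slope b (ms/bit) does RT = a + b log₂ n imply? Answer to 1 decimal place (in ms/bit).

78.0 ms/bit

11 alternatives carry log₂ 11 = 3.4594 bits; the choice cost is 480 − 210 = 270 ms, so b = 270/3.4594 = 78.048 ms/bit.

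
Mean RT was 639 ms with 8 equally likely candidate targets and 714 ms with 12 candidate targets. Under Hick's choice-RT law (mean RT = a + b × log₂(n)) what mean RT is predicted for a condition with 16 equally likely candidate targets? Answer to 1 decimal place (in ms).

767.2 ms

Fit slope and intercept:
  b = (714 − 639) / (log₂ 12 − log₂ 8) = 75 / (3.5850 − 3) = 128.213 ms/bit
  a = 639 − 128.213 × 3 = 254.360 ms
Then RT(16) = 254.360 + 128.213 × log₂ 16 = 254.360 + 128.213 × 4 ≈ 767.213 ms.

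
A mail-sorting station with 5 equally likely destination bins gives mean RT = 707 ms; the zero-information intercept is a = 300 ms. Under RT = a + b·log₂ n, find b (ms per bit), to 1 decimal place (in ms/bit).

log₂(5) = 2.3219 bits.
b = (RT − a)/log₂ n = (707 − 300) / 2.3219 = 175.285 ms/bit.

175.3 ms/bit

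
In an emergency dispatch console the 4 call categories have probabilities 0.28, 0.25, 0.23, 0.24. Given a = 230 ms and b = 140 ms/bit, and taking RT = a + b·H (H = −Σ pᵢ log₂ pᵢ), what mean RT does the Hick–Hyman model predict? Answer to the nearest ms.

Entropy contributions −pᵢ log₂ pᵢ: 0.5142, 0.5000, 0.4877, 0.4941; sum H = 1.9960 bits.
RT = a + bH = 230 + 140·1.9960 = 509.44 ms.

509 ms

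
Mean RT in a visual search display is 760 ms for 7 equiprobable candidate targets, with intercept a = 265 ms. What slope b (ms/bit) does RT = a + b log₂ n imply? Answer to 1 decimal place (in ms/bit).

176.3 ms/bit

7 alternatives carry log₂ 7 = 2.8074 bits; the choice cost is 760 − 265 = 495 ms, so b = 495/2.8074 = 176.323 ms/bit.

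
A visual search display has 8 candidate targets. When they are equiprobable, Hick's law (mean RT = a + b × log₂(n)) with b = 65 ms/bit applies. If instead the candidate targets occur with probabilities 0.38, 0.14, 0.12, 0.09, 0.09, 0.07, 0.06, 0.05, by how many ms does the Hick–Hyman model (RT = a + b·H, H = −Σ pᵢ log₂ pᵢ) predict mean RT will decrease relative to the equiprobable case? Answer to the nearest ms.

23 ms

Equiprobable entropy H₀ = log₂ 8 = 3.0000 bits.
Skewed entropy H = −Σ pᵢ log₂ pᵢ = 2.6481 bits.
ΔRT = b·(H₀ − H) = 65 × 0.3519 = 22.87 ms.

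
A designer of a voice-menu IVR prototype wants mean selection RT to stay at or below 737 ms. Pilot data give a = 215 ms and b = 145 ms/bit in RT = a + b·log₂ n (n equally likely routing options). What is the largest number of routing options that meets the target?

12

145·log₂ n ≤ 737 − 215 = 522, giving log₂ n ≤ 3.6000 and n ≤ 12.126. The largest whole number is 12.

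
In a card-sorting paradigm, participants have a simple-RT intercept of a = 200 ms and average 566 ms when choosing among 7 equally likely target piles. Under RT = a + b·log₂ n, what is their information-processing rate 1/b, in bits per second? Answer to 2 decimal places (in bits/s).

b = (566 − 200)/log₂ 7 = 366/2.8074 = 130.372 ms per bit = 0.13037 s/bit; the reciprocal is 7.670 bits/s.

7.67 bits/s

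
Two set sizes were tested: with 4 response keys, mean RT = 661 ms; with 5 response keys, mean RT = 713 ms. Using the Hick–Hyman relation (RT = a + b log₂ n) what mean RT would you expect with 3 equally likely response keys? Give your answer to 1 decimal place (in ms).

Fit slope and intercept:
  b = (713 − 661) / (log₂ 5 − log₂ 4) = 52 / (2.3219 − 2) = 161.527 ms/bit
  a = 661 − 161.527 × 2 = 337.946 ms
Then RT(3) = 337.946 + 161.527 × log₂ 3 = 337.946 + 161.527 × 1.5850 ≈ 593.960 ms.

594.0 ms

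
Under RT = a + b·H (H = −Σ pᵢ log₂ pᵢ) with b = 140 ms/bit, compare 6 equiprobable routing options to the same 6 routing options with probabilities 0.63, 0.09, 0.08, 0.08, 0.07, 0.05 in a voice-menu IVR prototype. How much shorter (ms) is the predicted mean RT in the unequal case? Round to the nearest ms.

110 ms

The RT saving is b·ΔH. Equiprobable H₀ = log₂(6) = 2.5850 bits; with the given probabilities H = 1.8003 bits.
b·(H₀ − H) = 140 × (2.5850 − 1.8003) = 109.86 ms.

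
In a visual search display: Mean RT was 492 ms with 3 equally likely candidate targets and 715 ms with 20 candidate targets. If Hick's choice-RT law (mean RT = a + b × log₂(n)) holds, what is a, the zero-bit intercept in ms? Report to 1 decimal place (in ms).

362.9 ms

Slope: b = (715 − 492) / (log₂ 20 − log₂ 3) = 223/2.7370 = 81.477 ms/bit.
Intercept: a = 492 − 81.477·log₂(3) = 362.862 ms.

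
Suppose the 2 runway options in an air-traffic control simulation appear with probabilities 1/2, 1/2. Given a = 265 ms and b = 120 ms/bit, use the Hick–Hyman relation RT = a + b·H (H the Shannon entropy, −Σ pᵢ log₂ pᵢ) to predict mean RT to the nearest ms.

H = −Σ pᵢ log₂ pᵢ = 0.5·1 + 0.5·1 = 1.000 bits.
RT = 265 + 120 × 1.000 = 385.00 ms.

385 ms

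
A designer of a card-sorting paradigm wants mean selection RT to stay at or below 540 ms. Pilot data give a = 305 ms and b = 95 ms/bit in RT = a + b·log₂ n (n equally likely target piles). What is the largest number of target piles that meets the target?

5

Information budget: (540 − 305)/95 = 2.4737 bits, so n ≤ 2^2.4737 = 5.555 → at most 5.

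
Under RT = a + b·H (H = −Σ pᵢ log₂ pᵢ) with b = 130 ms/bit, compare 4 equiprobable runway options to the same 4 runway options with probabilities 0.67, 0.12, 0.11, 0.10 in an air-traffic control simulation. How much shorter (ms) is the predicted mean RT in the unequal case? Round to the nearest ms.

The RT saving is b·ΔH. Equiprobable H₀ = log₂(4) = 2.0000 bits; with the given probabilities H = 1.4367 bits.
b·(H₀ − H) = 130 × (2.0000 − 1.4367) = 73.24 ms.

73 ms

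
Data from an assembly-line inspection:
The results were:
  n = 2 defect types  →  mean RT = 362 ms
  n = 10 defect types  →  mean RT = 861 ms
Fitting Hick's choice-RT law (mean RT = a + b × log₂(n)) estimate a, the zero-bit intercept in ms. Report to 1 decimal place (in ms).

b = (RT₂ − RT₁)/(log₂ n₂ − log₂ n₁) = (861 − 362)/(3.3219 − 1) = 214.908 ms/bit.
a = RT₁ − b·log₂ n₁ = 362 − 214.908 × 1 = 147.092 ms.

147.1 ms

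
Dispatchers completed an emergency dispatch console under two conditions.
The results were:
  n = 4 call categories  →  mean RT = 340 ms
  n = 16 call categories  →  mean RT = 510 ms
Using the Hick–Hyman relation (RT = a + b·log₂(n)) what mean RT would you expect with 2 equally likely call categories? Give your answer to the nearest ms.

RT is linear in log₂ n, so two points fix the line:
  b = (510 − 340) / (log₂ 16 − log₂ 4) = 170 / (4 − 2) = 85 ms/bit
  a = 340 − 85 × 2 = 170 ms
Then RT(2) = 170 + 85 × log₂ 2 = 170 + 85 × 1 ≈ 255.000 ms.

255 ms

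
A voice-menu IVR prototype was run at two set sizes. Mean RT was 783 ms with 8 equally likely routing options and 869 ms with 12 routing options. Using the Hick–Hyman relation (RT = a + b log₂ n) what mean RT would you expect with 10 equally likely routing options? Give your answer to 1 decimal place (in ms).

RT is linear in log₂ n, so two points fix the line:
  b = (869 − 783) / (log₂ 12 − log₂ 8) = 86 / (3.5850 − 3) = 147.018 ms/bit
  a = 783 − 147.018 × 3 = 341.946 ms
Then RT(10) = 341.946 + 147.018 × log₂ 10 = 341.946 + 147.018 × 3.3219 ≈ 830.329 ms.

830.3 ms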